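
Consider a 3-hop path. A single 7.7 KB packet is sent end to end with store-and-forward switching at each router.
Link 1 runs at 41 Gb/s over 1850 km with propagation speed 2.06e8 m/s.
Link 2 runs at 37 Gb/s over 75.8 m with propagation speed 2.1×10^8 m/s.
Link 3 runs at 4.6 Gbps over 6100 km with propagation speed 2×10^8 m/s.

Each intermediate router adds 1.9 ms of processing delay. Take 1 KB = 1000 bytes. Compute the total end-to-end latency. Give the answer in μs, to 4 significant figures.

43300 μs

L = 61600 bits.
Transmission delays (L/R per hop): 1.50244, 1.66486, 13.3913 μs; sum = 16.5586 μs.
Propagation delays (d/s per hop): 8980.58, 0.360952, 30500 μs; sum = 39480.9 μs.
Processing at 2 router(s): 2 × 1.9 ms = 3800 μs.
End-to-end = 43300 μs.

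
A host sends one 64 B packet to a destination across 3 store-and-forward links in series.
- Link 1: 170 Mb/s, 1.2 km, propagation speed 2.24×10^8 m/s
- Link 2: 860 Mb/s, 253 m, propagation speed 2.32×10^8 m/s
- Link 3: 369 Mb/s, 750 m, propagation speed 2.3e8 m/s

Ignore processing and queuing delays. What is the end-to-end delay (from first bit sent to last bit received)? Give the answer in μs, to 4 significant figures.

14.70 μs

L = 64 × 8 = 512 bits.
Transmission delays (L/R per hop): 3.01176, 0.595349, 1.38753 μs; sum = 4.99465 μs.
Propagation delays (d/s per hop): 5.35714, 1.09052, 3.26087 μs; sum = 9.70853 μs.
End-to-end = 14.70 μs.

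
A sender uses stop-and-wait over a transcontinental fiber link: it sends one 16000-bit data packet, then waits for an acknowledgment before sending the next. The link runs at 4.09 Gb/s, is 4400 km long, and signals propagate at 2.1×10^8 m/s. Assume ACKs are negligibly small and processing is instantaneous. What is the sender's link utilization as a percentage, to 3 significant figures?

0.00933 %

t_tx = L/R = 16000/4090000000 = 3.91198e-06 s.
t_prop = 4400000/210000000 = 0.0209524 s; RTT = 0.0419048 s.
Cycle = t_tx + RTT = 0.0419087 s.
Utilization = t_tx / cycle = 3.91198e-06/0.0419087 = 0.00933 %.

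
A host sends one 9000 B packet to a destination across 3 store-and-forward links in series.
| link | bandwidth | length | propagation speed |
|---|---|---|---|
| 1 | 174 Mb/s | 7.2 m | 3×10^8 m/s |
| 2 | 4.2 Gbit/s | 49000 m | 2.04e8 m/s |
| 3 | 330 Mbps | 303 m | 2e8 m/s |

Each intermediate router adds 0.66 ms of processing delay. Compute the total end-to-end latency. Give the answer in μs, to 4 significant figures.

L = 9000 × 8 = 72000 bits.
Transmission delays (L/R per hop): 413.793, 17.1429, 218.182 μs; sum = 649.118 μs.
Propagation delays (d/s per hop): 0.024, 240.196, 1.515 μs; sum = 241.735 μs.
Processing at 2 router(s): 2 × 0.66 ms = 1320 μs.
End-to-end = 2211 μs.

2211 μs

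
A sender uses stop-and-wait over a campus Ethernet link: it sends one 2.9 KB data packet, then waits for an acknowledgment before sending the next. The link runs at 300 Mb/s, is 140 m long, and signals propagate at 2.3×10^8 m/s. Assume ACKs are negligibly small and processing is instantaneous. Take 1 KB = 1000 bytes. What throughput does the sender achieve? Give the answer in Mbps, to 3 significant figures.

295 Mbps

t_tx = L/R = 23200/300000000 = 7.73333e-05 s.
t_prop = 140/2.3e+08 = 6.08696e-07 s; RTT = 1.21739e-06 s.
Cycle = t_tx + RTT = 7.85507e-05 s.
Throughput = L / cycle = 23200 / 7.85507e-05 = 295 Mbps.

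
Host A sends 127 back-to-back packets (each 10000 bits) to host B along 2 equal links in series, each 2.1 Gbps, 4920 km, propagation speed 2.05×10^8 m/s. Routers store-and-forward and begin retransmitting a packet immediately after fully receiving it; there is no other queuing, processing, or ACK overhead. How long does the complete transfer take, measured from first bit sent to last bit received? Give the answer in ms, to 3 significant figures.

48.6 ms

Per-hop transmission t_tx = L/R = 10000/2100000000 = 0.0047619 ms.
Per-hop propagation t_prop = 4920000/2.05e+08 = 24 ms.
Pipeline fill: first packet needs 2·t_tx to clear all hops; remaining 126 packets each add one t_tx.
Total = (2+127-1)·t_tx + 2·t_prop = 128·0.0047619 + 2·24 = 48.6 ms.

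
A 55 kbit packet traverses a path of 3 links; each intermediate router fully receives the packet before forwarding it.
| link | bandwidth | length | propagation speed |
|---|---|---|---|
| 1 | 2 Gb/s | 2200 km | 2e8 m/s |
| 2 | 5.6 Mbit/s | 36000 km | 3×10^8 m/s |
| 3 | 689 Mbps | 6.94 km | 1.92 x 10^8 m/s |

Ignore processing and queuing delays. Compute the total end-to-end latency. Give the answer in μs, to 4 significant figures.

141000 μs

L = 55000 bits.
Transmission delays (L/R per hop): 27.5, 9821.43, 79.8258 μs; sum = 9928.75 μs.
Propagation delays (d/s per hop): 11000, 120000, 36.1458 μs; sum = 131036 μs.
End-to-end = 141000 μs.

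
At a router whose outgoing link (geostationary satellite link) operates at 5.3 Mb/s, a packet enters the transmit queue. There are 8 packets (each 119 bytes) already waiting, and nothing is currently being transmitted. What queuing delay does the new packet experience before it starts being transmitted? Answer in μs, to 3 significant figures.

1440 μs

Each queued packet: L/R = 952/5300000 = 179.623 μs.
8 queued → 1436.98 μs.
Queuing delay = 1440 μs.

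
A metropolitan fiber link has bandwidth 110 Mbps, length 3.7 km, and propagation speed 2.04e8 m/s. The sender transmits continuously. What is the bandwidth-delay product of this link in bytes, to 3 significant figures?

Propagation delay = 3700 / 204000000 = 1.81373e-05 s.
BDP = R × t_prop = 110000000 × 1.81373e-05 = 1995.1 bits.
In bytes: 1995.1/8 = 249 bytes.

249 bytes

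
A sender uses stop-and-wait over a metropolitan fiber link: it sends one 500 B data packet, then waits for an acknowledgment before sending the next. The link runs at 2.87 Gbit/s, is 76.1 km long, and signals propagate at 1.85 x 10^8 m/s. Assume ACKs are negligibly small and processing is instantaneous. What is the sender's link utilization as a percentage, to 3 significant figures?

t_tx = L/R = 4000/2870000000 = 1.39373e-06 s.
t_prop = 76100/185000000 = 0.000411351 s; RTT = 0.000822703 s.
Cycle = t_tx + RTT = 0.000824096 s.
Utilization = t_tx / cycle = 1.39373e-06/0.000824096 = 0.169 %.

0.169 %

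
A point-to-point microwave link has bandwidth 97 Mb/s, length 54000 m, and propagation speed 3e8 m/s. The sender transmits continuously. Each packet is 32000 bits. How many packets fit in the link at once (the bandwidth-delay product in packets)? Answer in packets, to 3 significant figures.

Propagation delay = 54000 / 300000000 = 0.00018 s.
BDP = R × t_prop = 97000000 × 0.00018 = 17460 bits.
In packets of 32000 bits: 0.546 packets.

0.546 packets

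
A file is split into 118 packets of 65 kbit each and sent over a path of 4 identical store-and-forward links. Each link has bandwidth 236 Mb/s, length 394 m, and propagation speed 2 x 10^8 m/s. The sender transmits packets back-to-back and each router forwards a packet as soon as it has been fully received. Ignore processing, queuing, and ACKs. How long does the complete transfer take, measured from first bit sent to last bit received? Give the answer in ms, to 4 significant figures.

Per-hop transmission t_tx = L/R = 65000/236000000 = 0.275424 ms.
Per-hop propagation t_prop = 394/200000000 = 0.00197 ms.
Pipeline fill: first packet needs 4·t_tx to clear all hops; remaining 117 packets each add one t_tx.
Total = (4+118-1)·t_tx + 4·t_prop = 121·0.275424 + 4·0.00197 = 33.33 ms.

33.33 ms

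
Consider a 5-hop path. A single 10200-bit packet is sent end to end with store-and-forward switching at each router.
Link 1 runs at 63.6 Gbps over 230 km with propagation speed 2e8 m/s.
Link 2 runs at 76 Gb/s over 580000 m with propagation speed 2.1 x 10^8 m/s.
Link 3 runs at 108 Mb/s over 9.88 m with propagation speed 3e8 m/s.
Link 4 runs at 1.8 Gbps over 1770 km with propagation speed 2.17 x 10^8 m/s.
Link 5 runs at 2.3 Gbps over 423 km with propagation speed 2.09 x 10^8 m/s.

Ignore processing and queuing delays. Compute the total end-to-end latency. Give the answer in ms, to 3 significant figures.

14.2 ms

Transmission delays (L/R per hop): 0.000160377, 0.000134211, 0.0944444, 0.00566667, 0.00443478 ms; sum = 0.10484 ms.
Propagation delays (d/s per hop): 1.15, 2.7619, 3.29333e-05, 8.15668, 2.02392 ms; sum = 14.0925 ms.
End-to-end = 14.2 ms.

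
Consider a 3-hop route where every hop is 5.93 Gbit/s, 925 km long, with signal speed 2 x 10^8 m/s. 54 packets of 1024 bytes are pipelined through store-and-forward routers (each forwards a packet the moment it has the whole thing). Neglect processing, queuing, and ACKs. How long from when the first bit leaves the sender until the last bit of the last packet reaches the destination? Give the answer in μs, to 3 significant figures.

Per-hop transmission t_tx = L/R = 8192/5930000000 = 1.38145 μs.
Per-hop propagation t_prop = 925000/200000000 = 4625 μs.
Pipeline fill: first packet needs 3·t_tx to clear all hops; remaining 53 packets each add one t_tx.
Total = (3+54-1)·t_tx + 3·t_prop = 56·1.38145 + 3·4625 = 14000 μs.

14000 μs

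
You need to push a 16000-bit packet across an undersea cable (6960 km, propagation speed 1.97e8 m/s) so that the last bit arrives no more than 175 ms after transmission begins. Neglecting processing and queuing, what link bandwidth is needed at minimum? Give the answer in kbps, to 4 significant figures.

114.6 kbps

Propagation delay = 6960000 / 197000000 = 35.3299 ms.
Transmission budget = 175 − 35.3299 = 139.67 ms.
R ≥ L / t_tx = 16000 bits / 0.13967 s = 114.6 kbps.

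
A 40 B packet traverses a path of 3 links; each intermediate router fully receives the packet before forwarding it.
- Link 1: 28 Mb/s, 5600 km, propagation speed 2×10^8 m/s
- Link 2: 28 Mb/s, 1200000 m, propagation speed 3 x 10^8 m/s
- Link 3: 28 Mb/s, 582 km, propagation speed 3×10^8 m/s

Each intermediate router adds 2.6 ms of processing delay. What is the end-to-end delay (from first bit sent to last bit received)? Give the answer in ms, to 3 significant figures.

39.2 ms

L = 40 × 8 = 320 bits.
Transmission delay per hop = L/R = 320/28000000 = 0.0114286 ms; 3 hops → 0.0342857 ms.
Propagation delays (d/s per hop): 28, 4, 1.94 ms; sum = 33.94 ms.
Processing at 2 router(s): 2 × 2.6 ms = 5.2 ms.
End-to-end = 39.2 ms.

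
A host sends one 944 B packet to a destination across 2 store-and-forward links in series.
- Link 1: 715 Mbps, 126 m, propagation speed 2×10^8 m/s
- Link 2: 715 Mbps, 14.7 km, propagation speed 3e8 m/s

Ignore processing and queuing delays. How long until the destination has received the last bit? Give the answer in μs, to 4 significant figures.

L = 944 × 8 = 7552 bits.
Transmission delay per hop = L/R = 7552/715000000 = 10.5622 μs; 2 hops → 21.1245 μs.
Propagation delays (d/s per hop): 0.63, 49 μs; sum = 49.63 μs.
End-to-end = 70.75 μs.

70.75 μs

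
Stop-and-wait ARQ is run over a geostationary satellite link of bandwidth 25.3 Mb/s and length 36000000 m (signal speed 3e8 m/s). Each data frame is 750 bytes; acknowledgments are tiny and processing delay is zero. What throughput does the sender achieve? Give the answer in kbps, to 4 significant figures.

t_tx = L/R = 6000/25300000 = 0.000237154 s.
t_prop = 36000000/300000000 = 0.12 s; RTT = 0.24 s.
Cycle = t_tx + RTT = 0.240237 s.
Throughput = L / cycle = 6000 / 0.240237 = 24.98 kbps.

24.98 kbps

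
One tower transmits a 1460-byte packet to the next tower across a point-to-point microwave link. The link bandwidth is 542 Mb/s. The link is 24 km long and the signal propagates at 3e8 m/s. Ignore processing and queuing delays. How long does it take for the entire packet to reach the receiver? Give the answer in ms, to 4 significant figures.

L = 1460 × 8 = 11680 bits.
Transmission delay = L/R = 11680 / 542000000 = 0.0215498 ms.
Propagation delay = d/s = 24000 m / 300000000 m/s = 0.08 ms.
Total = 0.1015 ms.

0.1015 ms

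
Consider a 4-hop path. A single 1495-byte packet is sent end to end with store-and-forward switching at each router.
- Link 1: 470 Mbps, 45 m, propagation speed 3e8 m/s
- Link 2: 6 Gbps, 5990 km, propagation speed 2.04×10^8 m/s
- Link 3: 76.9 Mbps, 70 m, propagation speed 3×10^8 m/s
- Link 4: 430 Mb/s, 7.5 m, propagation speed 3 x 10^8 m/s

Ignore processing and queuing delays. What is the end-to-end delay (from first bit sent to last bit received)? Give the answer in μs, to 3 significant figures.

L = 1495 × 8 = 11960 bits.
Transmission delays (L/R per hop): 25.4468, 1.99333, 155.527, 27.814 μs; sum = 210.781 μs.
Propagation delays (d/s per hop): 0.15, 29362.7, 0.233333, 0.025 μs; sum = 29363.2 μs.
End-to-end = 29600 μs.

29600 μs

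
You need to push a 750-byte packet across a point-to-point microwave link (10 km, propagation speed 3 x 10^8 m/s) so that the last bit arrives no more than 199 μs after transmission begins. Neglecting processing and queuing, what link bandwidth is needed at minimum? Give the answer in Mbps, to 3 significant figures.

36.2 Mbps

L = 6000 bits.
Propagation delay = 10000 / 300000000 = 33.3333 μs.
Transmission budget = 199 − 33.3333 = 165.667 μs.
R ≥ L / t_tx = 6000 bits / 0.000165667 s = 36.2 Mbps.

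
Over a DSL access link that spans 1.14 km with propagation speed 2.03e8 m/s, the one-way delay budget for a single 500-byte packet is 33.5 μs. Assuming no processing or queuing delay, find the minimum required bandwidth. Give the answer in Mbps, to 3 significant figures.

143 Mbps

L = 4000 bits.
Propagation delay = 1140 / 2.03e+08 = 5.61576 μs.
Transmission budget = 33.5 − 5.61576 = 27.8842 μs.
R ≥ L / t_tx = 4000 bits / 2.78842e-05 s = 143 Mbps.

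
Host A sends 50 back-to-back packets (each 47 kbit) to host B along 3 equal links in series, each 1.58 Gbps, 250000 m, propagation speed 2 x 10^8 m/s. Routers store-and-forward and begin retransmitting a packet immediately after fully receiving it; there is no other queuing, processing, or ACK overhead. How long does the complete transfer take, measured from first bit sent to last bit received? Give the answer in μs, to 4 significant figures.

Per-hop transmission t_tx = L/R = 47000/1580000000 = 29.7468 μs.
Per-hop propagation t_prop = 250000/200000000 = 1250 μs.
Pipeline fill: first packet needs 3·t_tx to clear all hops; remaining 49 packets each add one t_tx.
Total = (3+50-1)·t_tx + 3·t_prop = 52·29.7468 + 3·1250 = 5297 μs.

5297 μs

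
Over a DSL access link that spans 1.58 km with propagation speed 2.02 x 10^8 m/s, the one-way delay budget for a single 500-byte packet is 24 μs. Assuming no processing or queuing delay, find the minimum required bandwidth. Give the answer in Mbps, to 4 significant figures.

247.2 Mbps

L = 4000 bits.
Propagation delay = 1580 / 202000000 = 7.82178 μs.
Transmission budget = 24 − 7.82178 = 16.1782 μs.
R ≥ L / t_tx = 4000 bits / 1.61782e-05 s = 247.2 Mbps.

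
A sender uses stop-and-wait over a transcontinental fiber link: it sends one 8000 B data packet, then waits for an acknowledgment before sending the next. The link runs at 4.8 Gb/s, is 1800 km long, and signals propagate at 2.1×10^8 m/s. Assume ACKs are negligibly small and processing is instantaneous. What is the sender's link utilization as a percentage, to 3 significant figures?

t_tx = L/R = 64000/4800000000 = 1.33333e-05 s.
t_prop = 1800000/210000000 = 0.00857143 s; RTT = 0.0171429 s.
Cycle = t_tx + RTT = 0.0171562 s.
Utilization = t_tx / cycle = 1.33333e-05/0.0171562 = 0.0777 %.

0.0777 %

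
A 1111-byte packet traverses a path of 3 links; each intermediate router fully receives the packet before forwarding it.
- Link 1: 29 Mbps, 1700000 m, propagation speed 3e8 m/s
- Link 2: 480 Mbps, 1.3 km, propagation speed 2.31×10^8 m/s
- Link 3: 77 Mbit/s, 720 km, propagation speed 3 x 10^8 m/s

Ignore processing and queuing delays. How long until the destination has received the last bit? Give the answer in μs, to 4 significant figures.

L = 1111 × 8 = 8888 bits.
Transmission delays (L/R per hop): 306.483, 18.5167, 115.429 μs; sum = 440.428 μs.
Propagation delays (d/s per hop): 5666.67, 5.62771, 2400 μs; sum = 8072.29 μs.
End-to-end = 8513 μs.

8513 μs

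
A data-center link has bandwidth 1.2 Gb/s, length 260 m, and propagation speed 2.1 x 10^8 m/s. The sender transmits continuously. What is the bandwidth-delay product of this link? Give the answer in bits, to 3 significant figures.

Propagation delay = 260 / 210000000 = 1.2381e-06 s.
BDP = R × t_prop = 1200000000 × 1.2381e-06 = 1485.71 bits.

1490 bits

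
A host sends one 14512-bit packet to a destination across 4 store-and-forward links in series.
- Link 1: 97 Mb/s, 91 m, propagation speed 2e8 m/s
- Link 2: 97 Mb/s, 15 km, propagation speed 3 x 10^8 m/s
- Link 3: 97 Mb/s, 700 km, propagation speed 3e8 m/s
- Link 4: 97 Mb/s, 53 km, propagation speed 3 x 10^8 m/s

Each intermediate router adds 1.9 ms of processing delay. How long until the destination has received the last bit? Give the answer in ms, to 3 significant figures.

Transmission delay per hop = L/R = 14512/97000000 = 0.149608 ms; 4 hops → 0.598433 ms.
Propagation delays (d/s per hop): 0.000455, 0.05, 2.33333, 0.176667 ms; sum = 2.56046 ms.
Processing at 3 router(s): 3 × 1.9 ms = 5.7 ms.
End-to-end = 8.86 ms.

8.86 ms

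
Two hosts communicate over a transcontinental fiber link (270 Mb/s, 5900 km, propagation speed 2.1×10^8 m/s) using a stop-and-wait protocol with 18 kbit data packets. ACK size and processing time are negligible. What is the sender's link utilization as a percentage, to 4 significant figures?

0.1185 %

t_tx = L/R = 18000/270000000 = 6.66667e-05 s.
t_prop = 5900000/210000000 = 0.0280952 s; RTT = 0.0561905 s.
Cycle = t_tx + RTT = 0.0562571 s.
Utilization = t_tx / cycle = 6.66667e-05/0.0562571 = 0.1185 %.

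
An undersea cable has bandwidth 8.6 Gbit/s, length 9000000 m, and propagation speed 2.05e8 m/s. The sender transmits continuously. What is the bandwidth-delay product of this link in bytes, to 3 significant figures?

47200000 bytes

Propagation delay = 9000000 / 2.05e+08 = 0.0439024 s.
BDP = R × t_prop = 8600000000 × 0.0439024 = 377561000 bits.
In bytes: 377561000/8 = 47200000 bytes.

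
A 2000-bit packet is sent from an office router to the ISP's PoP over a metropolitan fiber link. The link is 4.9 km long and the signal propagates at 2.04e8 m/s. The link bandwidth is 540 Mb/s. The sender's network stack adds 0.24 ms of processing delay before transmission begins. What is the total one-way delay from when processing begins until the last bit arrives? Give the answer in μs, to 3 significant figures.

268 μs

Transmission delay = L/R = 2000 / 540000000 = 3.7037 μs.
Propagation delay = d/s = 4900 m / 204000000 m/s = 24.0196 μs.
Plus processing delay 0.24 ms = 240 μs.
Total = 268 μs.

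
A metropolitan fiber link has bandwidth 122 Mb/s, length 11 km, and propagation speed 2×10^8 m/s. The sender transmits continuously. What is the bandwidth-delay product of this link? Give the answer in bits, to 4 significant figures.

Propagation delay = 11000 / 200000000 = 5.5e-05 s.
BDP = R × t_prop = 122000000 × 5.5e-05 = 6710 bits.

6710 bits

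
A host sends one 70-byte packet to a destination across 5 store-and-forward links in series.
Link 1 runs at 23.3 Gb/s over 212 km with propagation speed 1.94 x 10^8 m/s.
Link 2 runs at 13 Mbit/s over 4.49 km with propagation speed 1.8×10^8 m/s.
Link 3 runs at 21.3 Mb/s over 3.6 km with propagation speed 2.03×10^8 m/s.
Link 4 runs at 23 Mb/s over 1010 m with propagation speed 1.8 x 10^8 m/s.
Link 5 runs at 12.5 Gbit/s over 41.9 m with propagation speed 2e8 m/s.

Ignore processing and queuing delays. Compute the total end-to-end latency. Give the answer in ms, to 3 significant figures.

L = 70 × 8 = 560 bits.
Transmission delays (L/R per hop): 2.40343e-05, 0.0430769, 0.0262911, 0.0243478, 4.48e-05 ms; sum = 0.0937847 ms.
Propagation delays (d/s per hop): 1.09278, 0.0249444, 0.017734, 0.00561111, 0.0002095 ms; sum = 1.14128 ms.
End-to-end = 1.24 ms.

1.24 ms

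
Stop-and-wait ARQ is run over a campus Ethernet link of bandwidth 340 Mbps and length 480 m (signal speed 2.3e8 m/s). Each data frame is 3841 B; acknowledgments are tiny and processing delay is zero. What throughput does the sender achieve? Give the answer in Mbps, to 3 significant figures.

325 Mbps

t_tx = L/R = 30728/340000000 = 9.03765e-05 s.
t_prop = 480/2.3e+08 = 2.08696e-06 s; RTT = 4.17391e-06 s.
Cycle = t_tx + RTT = 9.45504e-05 s.
Throughput = L / cycle = 30728 / 9.45504e-05 = 325 Mbps.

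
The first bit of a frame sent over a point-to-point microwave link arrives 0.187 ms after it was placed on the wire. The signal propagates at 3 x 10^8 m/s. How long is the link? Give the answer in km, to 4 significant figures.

d = s × t_prop = 300000000 × 0.000187 = 56.10 km.

56.10 km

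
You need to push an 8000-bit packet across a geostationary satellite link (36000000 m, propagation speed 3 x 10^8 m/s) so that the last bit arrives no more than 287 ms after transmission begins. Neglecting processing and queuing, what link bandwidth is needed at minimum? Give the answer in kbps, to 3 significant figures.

Propagation delay = 36000000 / 300000000 = 120 ms.
Transmission budget = 287 − 120 = 167 ms.
R ≥ L / t_tx = 8000 bits / 0.167 s = 47.9 kbps.

47.9 kbps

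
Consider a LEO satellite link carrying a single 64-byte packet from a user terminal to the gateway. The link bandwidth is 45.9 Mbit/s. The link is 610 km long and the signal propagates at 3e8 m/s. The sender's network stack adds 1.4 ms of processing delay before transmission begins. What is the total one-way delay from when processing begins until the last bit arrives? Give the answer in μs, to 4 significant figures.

L = 64 × 8 = 512 bits.
Transmission delay = L/R = 512 / 45900000 = 11.1547 μs.
Propagation delay = d/s = 610000 m / 300000000 m/s = 2033.33 μs.
Plus processing delay 1.4 ms = 1400 μs.
Total = 3444 μs.

3444 μs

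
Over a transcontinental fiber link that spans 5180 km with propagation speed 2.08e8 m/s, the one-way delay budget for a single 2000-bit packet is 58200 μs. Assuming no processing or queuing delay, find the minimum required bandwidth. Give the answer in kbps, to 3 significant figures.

60.1 kbps

Propagation delay = 5180000 / 208000000 = 24903.8 μs.
Transmission budget = 58200 − 24903.8 = 33296.2 μs.
R ≥ L / t_tx = 2000 bits / 0.0332962 s = 60.1 kbps.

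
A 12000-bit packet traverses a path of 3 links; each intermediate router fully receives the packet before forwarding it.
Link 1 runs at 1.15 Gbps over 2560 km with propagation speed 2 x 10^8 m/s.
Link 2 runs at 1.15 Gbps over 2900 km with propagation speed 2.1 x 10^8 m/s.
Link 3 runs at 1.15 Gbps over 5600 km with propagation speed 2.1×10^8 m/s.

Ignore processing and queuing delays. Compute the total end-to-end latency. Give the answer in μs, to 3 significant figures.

53300 μs

Transmission delay per hop = L/R = 12000/1150000000 = 10.4348 μs; 3 hops → 31.3043 μs.
Propagation delays (d/s per hop): 12800, 13809.5, 26666.7 μs; sum = 53276.2 μs.
End-to-end = 53300 μs.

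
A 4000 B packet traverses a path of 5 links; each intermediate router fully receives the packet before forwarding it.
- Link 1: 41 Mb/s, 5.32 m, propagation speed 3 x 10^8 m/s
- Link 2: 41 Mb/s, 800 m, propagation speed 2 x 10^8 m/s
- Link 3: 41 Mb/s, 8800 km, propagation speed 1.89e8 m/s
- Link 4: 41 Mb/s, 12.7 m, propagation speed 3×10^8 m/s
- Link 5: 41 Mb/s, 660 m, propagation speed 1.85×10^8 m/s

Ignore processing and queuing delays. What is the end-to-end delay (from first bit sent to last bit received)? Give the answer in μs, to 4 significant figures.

50470 μs

L = 4000 × 8 = 32000 bits.
Transmission delay per hop = L/R = 32000/41000000 = 780.488 μs; 5 hops → 3902.44 μs.
Propagation delays (d/s per hop): 0.0177333, 4, 46560.8, 0.0423333, 3.56757 μs; sum = 46568.5 μs.
End-to-end = 50470 μs.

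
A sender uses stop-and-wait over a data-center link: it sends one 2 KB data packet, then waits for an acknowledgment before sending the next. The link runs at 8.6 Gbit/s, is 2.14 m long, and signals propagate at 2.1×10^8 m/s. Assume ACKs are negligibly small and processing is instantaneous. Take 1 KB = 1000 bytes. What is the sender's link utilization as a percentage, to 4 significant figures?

98.92 %

t_tx = L/R = 16000/8600000000 = 1.86047e-06 s.
t_prop = 2.14/210000000 = 1.01905e-08 s; RTT = 2.0381e-08 s.
Cycle = t_tx + RTT = 1.88085e-06 s.
Utilization = t_tx / cycle = 1.86047e-06/1.88085e-06 = 98.92 %.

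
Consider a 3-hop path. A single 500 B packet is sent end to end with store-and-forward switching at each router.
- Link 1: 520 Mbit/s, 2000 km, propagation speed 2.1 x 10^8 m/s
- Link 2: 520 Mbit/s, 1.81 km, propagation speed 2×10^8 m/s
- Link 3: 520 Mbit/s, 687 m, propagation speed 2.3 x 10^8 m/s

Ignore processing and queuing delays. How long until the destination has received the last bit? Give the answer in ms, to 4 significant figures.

L = 500 × 8 = 4000 bits.
Transmission delay per hop = L/R = 4000/520000000 = 0.00769231 ms; 3 hops → 0.0230769 ms.
Propagation delays (d/s per hop): 9.52381, 0.00905, 0.00298696 ms; sum = 9.53585 ms.
End-to-end = 9.559 ms.

9.559 ms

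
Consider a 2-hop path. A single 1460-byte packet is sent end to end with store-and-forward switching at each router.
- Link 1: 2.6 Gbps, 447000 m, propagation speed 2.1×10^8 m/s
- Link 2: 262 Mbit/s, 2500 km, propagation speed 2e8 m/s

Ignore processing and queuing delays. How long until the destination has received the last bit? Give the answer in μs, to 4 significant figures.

14680 μs

L = 1460 × 8 = 11680 bits.
Transmission delays (L/R per hop): 4.49231, 44.5802 μs; sum = 49.0725 μs.
Propagation delays (d/s per hop): 2128.57, 12500 μs; sum = 14628.6 μs.
End-to-end = 14680 μs.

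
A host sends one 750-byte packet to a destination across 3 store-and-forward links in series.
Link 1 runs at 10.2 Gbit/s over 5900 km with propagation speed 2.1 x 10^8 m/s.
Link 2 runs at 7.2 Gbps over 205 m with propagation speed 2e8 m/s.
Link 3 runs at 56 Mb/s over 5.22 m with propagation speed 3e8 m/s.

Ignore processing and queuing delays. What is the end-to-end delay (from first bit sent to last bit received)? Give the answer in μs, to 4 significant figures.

L = 750 × 8 = 6000 bits.
Transmission delays (L/R per hop): 0.588235, 0.833333, 107.143 μs; sum = 108.564 μs.
Propagation delays (d/s per hop): 28095.2, 1.025, 0.0174 μs; sum = 28096.3 μs.
End-to-end = 28200 μs.

28200 μs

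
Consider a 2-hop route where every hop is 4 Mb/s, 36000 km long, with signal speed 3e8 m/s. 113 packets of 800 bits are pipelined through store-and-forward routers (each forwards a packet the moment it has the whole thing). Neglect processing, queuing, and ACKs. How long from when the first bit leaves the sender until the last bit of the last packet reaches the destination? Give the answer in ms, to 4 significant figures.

Per-hop transmission t_tx = L/R = 800/4000000 = 0.2 ms.
Per-hop propagation t_prop = 36000000/300000000 = 120 ms.
Pipeline fill: first packet needs 2·t_tx to clear all hops; remaining 112 packets each add one t_tx.
Total = (2+113-1)·t_tx + 2·t_prop = 114·0.2 + 2·120 = 262.8 ms.

262.8 ms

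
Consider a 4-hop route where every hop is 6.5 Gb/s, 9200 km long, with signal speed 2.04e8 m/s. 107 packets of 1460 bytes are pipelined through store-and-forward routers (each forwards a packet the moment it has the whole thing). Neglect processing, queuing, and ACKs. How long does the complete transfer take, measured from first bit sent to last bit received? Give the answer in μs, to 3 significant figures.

181000 μs

Per-hop transmission t_tx = L/R = 11680/6500000000 = 1.79692 μs.
Per-hop propagation t_prop = 9200000/204000000 = 45098 μs.
Pipeline fill: first packet needs 4·t_tx to clear all hops; remaining 106 packets each add one t_tx.
Total = (4+107-1)·t_tx + 4·t_prop = 110·1.79692 + 4·45098 = 181000 μs.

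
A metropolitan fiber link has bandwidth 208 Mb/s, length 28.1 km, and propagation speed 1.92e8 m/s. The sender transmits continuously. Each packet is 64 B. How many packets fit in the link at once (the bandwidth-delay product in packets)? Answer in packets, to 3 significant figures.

Propagation delay = 28100 / 192000000 = 0.000146354 s.
BDP = R × t_prop = 208000000 × 0.000146354 = 30441.7 bits.
In packets of 512 bits: 59.5 packets.

59.5 packets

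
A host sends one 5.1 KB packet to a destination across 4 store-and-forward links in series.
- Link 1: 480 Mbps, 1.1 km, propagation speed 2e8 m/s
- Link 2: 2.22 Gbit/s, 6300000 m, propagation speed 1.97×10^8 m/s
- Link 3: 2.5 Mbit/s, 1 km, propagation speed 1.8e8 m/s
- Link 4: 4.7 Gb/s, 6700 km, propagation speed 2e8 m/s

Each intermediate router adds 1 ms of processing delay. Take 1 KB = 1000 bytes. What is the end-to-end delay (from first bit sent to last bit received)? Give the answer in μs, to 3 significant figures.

L = 40800 bits.
Transmission delays (L/R per hop): 85, 18.3784, 16320, 8.68085 μs; sum = 16432.1 μs.
Propagation delays (d/s per hop): 5.5, 31979.7, 5.55556, 33500 μs; sum = 65490.8 μs.
Processing at 3 router(s): 3 × 1 ms = 3000 μs.
End-to-end = 84900 μs.

84900 μs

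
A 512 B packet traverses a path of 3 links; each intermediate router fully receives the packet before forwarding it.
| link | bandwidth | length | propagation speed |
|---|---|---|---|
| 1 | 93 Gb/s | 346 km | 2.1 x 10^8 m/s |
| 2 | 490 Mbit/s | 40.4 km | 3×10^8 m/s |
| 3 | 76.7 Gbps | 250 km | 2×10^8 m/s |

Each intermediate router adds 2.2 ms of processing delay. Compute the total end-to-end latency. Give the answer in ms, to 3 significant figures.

7.44 ms

L = 512 × 8 = 4096 bits.
Transmission delays (L/R per hop): 4.4043e-05, 0.00835918, 5.34029e-05 ms; sum = 0.00845663 ms.
Propagation delays (d/s per hop): 1.64762, 0.134667, 1.25 ms; sum = 3.03229 ms.
Processing at 2 router(s): 2 × 2.2 ms = 4.4 ms.
End-to-end = 7.44 ms.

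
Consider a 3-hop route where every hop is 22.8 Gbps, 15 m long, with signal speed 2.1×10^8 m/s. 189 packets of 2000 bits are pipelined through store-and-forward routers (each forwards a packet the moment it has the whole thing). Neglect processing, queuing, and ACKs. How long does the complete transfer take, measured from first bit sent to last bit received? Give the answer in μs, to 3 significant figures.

17.0 μs

Per-hop transmission t_tx = L/R = 2000/22800000000 = 0.0877193 μs.
Per-hop propagation t_prop = 15/210000000 = 0.0714286 μs.
Pipeline fill: first packet needs 3·t_tx to clear all hops; remaining 188 packets each add one t_tx.
Total = (3+189-1)·t_tx + 3·t_prop = 191·0.0877193 + 3·0.0714286 = 17.0 μs.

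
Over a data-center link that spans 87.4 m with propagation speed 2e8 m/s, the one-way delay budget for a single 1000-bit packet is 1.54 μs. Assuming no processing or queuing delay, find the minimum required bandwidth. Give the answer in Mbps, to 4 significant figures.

Propagation delay = 87.4 / 200000000 = 0.437 μs.
Transmission budget = 1.54 − 0.437 = 1.103 μs.
R ≥ L / t_tx = 1000 bits / 1.103e-06 s = 906.6 Mbps.

906.6 Mbps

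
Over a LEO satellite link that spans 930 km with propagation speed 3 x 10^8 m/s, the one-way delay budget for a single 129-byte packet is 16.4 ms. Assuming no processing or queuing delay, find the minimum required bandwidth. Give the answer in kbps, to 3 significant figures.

L = 1032 bits.
Propagation delay = 930000 / 300000000 = 3.1 ms.
Transmission budget = 16.4 − 3.1 = 13.3 ms.
R ≥ L / t_tx = 1032 bits / 0.0133 s = 77.6 kbps.

77.6 kbps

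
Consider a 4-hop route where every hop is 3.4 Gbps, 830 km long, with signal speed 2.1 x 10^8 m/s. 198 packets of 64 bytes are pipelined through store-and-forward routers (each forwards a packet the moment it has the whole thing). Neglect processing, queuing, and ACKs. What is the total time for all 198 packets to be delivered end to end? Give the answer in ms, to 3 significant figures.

Per-hop transmission t_tx = L/R = 512/3400000000 = 0.000150588 ms.
Per-hop propagation t_prop = 830000/210000000 = 3.95238 ms.
Pipeline fill: first packet needs 4·t_tx to clear all hops; remaining 197 packets each add one t_tx.
Total = (4+198-1)·t_tx + 4·t_prop = 201·0.000150588 + 4·3.95238 = 15.8 ms.

15.8 ms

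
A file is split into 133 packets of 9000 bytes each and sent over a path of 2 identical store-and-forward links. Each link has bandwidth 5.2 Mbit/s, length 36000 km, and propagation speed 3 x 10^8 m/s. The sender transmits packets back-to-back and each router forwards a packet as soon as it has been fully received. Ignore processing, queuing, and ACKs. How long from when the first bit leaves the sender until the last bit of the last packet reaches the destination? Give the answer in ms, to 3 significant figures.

2100 ms

Per-hop transmission t_tx = L/R = 72000/5200000 = 13.8462 ms.
Per-hop propagation t_prop = 36000000/300000000 = 120 ms.
Pipeline fill: first packet needs 2·t_tx to clear all hops; remaining 132 packets each add one t_tx.
Total = (2+133-1)·t_tx + 2·t_prop = 134·13.8462 + 2·120 = 2100 ms.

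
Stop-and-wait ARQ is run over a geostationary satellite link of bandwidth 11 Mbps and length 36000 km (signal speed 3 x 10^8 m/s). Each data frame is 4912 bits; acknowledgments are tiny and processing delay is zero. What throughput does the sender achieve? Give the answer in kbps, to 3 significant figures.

t_tx = L/R = 4912/11000000 = 0.000446545 s.
t_prop = 36000000/300000000 = 0.12 s; RTT = 0.24 s.
Cycle = t_tx + RTT = 0.240447 s.
Throughput = L / cycle = 4912 / 0.240447 = 20.4 kbps.

20.4 kbps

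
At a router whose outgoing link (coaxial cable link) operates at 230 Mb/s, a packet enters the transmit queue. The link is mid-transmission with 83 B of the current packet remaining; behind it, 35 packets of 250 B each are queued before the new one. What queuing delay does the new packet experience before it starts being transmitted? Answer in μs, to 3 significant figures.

307 μs

Each queued packet: L/R = 2000/230000000 = 8.69565 μs.
35 queued → 304.348 μs.
Plus remaining 664 bits of current packet: 2.88696 μs.
Queuing delay = 307 μs.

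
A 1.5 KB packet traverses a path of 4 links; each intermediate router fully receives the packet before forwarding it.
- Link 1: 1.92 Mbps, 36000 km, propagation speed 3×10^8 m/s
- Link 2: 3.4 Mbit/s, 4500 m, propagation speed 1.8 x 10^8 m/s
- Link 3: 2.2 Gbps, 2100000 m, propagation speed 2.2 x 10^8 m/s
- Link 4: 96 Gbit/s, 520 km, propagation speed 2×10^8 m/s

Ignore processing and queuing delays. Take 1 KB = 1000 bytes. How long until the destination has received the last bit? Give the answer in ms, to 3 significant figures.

142 ms

L = 12000 bits.
Transmission delays (L/R per hop): 6.25, 3.52941, 0.00545455, 0.000125 ms; sum = 9.78499 ms.
Propagation delays (d/s per hop): 120, 0.025, 9.54545, 2.6 ms; sum = 132.17 ms.
End-to-end = 142 ms.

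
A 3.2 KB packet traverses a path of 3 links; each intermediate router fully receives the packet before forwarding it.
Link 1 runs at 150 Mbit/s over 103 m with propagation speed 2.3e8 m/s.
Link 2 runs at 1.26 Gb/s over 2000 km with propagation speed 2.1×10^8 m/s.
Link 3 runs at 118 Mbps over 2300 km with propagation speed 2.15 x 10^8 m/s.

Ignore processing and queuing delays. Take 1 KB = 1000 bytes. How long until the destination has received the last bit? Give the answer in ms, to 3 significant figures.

20.6 ms

L = 25600 bits.
Transmission delays (L/R per hop): 0.170667, 0.0203175, 0.216949 ms; sum = 0.407933 ms.
Propagation delays (d/s per hop): 0.000447826, 9.52381, 10.6977 ms; sum = 20.2219 ms.
End-to-end = 20.6 ms.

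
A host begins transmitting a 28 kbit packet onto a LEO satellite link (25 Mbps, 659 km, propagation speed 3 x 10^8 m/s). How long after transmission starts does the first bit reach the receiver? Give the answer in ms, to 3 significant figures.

2.20 ms

First bit experiences only propagation delay: d/s = 659000/300000000 = 2.20 ms.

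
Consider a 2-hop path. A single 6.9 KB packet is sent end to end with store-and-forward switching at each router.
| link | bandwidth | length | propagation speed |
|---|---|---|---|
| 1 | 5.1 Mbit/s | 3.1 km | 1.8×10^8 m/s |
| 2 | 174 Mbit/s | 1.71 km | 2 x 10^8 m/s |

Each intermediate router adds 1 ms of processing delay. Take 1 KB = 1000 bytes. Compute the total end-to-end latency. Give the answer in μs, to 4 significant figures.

L = 55200 bits.
Transmission delays (L/R per hop): 10823.5, 317.241 μs; sum = 11140.8 μs.
Propagation delays (d/s per hop): 17.2222, 8.55 μs; sum = 25.7722 μs.
Processing at 1 router(s): 1 × 1 ms = 1000 μs.
End-to-end = 12170 μs.

12170 μs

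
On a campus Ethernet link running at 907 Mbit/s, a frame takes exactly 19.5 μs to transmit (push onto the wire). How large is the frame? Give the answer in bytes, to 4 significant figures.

L = R × t_tx = 907000000 b/s × 1.95e-05 s = 17686.5 bits.
In bytes: 17686.5 / 8 = 2211 bytes.

2211 bytes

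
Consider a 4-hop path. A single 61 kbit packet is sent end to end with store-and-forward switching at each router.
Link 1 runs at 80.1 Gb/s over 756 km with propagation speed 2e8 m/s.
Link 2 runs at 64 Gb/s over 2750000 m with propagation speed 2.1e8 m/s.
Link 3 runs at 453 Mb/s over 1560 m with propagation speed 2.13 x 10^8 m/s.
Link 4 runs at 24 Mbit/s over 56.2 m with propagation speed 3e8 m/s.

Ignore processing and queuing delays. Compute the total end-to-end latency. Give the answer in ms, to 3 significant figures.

19.6 ms

L = 61000 bits.
Transmission delays (L/R per hop): 0.000761548, 0.000953125, 0.134658, 2.54167 ms; sum = 2.67804 ms.
Propagation delays (d/s per hop): 3.78, 13.0952, 0.00732394, 0.000187333 ms; sum = 16.8827 ms.
End-to-end = 19.6 ms.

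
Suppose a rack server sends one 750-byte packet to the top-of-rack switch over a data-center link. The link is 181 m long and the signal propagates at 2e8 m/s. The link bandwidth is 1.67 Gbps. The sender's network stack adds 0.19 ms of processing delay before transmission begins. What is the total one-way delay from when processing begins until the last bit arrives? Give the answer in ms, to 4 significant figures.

0.1945 ms

L = 750 × 8 = 6000 bits.
Transmission delay = L/R = 6000 / 1670000000 = 0.00359281 ms.
Propagation delay = d/s = 181 m / 200000000 m/s = 0.000905 ms.
Plus processing delay 0.19 ms = 0.19 ms.
Total = 0.1945 ms.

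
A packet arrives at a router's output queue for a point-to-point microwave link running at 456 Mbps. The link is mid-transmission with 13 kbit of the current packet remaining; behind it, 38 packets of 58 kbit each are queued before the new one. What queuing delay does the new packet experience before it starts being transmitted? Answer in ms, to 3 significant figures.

Each queued packet: L/R = 58000/456000000 = 0.127193 ms.
38 queued → 4.83333 ms.
Plus remaining 13000 bits of current packet: 0.0285088 ms.
Queuing delay = 4.86 ms.

4.86 ms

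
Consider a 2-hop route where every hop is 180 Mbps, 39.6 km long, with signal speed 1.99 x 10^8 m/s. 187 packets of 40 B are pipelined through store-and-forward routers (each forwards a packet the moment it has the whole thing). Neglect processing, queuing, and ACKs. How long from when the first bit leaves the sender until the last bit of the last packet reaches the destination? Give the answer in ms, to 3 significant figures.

Per-hop transmission t_tx = L/R = 320/180000000 = 0.00177778 ms.
Per-hop propagation t_prop = 39600/199000000 = 0.198995 ms.
Pipeline fill: first packet needs 2·t_tx to clear all hops; remaining 186 packets each add one t_tx.
Total = (2+187-1)·t_tx + 2·t_prop = 188·0.00177778 + 2·0.198995 = 0.732 ms.

0.732 ms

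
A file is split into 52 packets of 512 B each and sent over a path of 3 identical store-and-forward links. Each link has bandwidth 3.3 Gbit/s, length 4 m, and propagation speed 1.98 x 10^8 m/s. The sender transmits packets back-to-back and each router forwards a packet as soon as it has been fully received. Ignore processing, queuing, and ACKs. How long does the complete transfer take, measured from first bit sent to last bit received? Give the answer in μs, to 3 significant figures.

67.1 μs

Per-hop transmission t_tx = L/R = 4096/3300000000 = 1.24121 μs.
Per-hop propagation t_prop = 4/198000000 = 0.020202 μs.
Pipeline fill: first packet needs 3·t_tx to clear all hops; remaining 51 packets each add one t_tx.
Total = (3+52-1)·t_tx + 3·t_prop = 54·1.24121 + 3·0.020202 = 67.1 μs.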